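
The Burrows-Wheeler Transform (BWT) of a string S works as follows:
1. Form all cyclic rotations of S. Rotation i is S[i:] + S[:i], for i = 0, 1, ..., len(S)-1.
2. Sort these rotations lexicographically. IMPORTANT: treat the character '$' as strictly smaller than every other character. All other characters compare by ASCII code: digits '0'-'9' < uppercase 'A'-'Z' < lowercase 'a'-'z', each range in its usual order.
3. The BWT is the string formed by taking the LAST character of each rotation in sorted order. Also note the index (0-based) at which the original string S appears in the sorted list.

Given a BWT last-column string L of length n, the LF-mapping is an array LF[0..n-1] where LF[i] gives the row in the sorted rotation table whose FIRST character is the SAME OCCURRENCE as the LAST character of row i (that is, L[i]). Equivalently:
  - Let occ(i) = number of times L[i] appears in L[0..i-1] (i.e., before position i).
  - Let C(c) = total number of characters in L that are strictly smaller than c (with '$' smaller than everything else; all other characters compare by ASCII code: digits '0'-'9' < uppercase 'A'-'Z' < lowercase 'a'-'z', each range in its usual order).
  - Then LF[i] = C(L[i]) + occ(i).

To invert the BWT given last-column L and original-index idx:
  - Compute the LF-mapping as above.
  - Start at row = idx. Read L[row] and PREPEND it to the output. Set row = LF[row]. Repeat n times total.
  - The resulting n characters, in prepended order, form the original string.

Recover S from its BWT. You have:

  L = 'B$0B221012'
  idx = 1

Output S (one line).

Answer: 002B1221B$

Derivation:
LF mapping: 8 0 1 9 5 6 3 2 4 7
Walk LF starting at row 1, prepending L[row]:
  step 1: row=1, L[1]='$', prepend. Next row=LF[1]=0
  step 2: row=0, L[0]='B', prepend. Next row=LF[0]=8
  step 3: row=8, L[8]='1', prepend. Next row=LF[8]=4
  step 4: row=4, L[4]='2', prepend. Next row=LF[4]=5
  step 5: row=5, L[5]='2', prepend. Next row=LF[5]=6
  step 6: row=6, L[6]='1', prepend. Next row=LF[6]=3
  step 7: row=3, L[3]='B', prepend. Next row=LF[3]=9
  step 8: row=9, L[9]='2', prepend. Next row=LF[9]=7
  step 9: row=7, L[7]='0', prepend. Next row=LF[7]=2
  step 10: row=2, L[2]='0', prepend. Next row=LF[2]=1
Reversed output: 002B1221B$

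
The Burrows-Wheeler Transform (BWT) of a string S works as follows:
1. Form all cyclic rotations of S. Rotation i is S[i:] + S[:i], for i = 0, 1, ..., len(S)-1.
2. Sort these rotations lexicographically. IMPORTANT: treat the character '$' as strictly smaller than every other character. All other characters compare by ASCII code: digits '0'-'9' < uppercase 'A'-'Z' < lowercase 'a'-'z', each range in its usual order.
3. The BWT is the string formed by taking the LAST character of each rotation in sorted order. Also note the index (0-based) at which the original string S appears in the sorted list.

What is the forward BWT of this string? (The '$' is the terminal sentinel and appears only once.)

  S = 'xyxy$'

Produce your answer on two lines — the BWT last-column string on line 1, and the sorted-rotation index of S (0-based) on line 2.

All 5 rotations (rotation i = S[i:]+S[:i]):
  rot[0] = xyxy$
  rot[1] = yxy$x
  rot[2] = xy$xy
  rot[3] = y$xyx
  rot[4] = $xyxy
Sorted (with $ < everything):
  sorted[0] = $xyxy  (last char: 'y')
  sorted[1] = xy$xy  (last char: 'y')
  sorted[2] = xyxy$  (last char: '$')
  sorted[3] = y$xyx  (last char: 'x')
  sorted[4] = yxy$x  (last char: 'x')
Last column: yy$xx
Original string S is at sorted index 2

Answer: yy$xx
2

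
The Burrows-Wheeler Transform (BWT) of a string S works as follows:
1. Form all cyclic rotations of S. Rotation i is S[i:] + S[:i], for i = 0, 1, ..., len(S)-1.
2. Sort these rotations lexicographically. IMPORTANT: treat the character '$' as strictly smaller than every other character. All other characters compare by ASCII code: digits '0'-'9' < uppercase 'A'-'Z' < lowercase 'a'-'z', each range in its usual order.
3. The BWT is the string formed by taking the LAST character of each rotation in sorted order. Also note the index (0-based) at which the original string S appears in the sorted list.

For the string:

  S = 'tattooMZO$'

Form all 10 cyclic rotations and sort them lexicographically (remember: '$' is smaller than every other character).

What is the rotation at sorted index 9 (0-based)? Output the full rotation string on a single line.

All 10 rotations (rotation i = S[i:]+S[:i]):
  rot[0] = tattooMZO$
  rot[1] = attooMZO$t
  rot[2] = ttooMZO$ta
  rot[3] = tooMZO$tat
  rot[4] = ooMZO$tatt
  rot[5] = oMZO$tatto
  rot[6] = MZO$tattoo
  rot[7] = ZO$tattooM
  rot[8] = O$tattooMZ
  rot[9] = $tattooMZO
Sorted (with $ < everything):
  sorted[0] = $tattooMZO
  sorted[1] = MZO$tattoo
  sorted[2] = O$tattooMZ
  sorted[3] = ZO$tattooM
  sorted[4] = attooMZO$t
  sorted[5] = oMZO$tatto
  sorted[6] = ooMZO$tatt
  sorted[7] = tattooMZO$
  sorted[8] = tooMZO$tat
  sorted[9] = ttooMZO$ta
sorted[9] = ttooMZO$ta

Answer: ttooMZO$ta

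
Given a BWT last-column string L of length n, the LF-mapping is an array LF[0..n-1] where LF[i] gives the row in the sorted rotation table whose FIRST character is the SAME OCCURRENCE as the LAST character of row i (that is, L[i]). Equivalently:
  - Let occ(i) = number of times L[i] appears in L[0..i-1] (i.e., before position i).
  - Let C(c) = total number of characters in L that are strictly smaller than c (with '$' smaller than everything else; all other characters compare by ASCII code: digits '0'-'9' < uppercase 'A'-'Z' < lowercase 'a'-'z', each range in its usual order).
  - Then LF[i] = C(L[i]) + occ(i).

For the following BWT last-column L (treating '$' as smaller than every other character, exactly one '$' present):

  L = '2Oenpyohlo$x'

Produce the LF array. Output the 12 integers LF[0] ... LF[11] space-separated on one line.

Char counts: '$':1, '2':1, 'O':1, 'e':1, 'h':1, 'l':1, 'n':1, 'o':2, 'p':1, 'x':1, 'y':1
C (first-col start): C('$')=0, C('2')=1, C('O')=2, C('e')=3, C('h')=4, C('l')=5, C('n')=6, C('o')=7, C('p')=9, C('x')=10, C('y')=11
L[0]='2': occ=0, LF[0]=C('2')+0=1+0=1
L[1]='O': occ=0, LF[1]=C('O')+0=2+0=2
L[2]='e': occ=0, LF[2]=C('e')+0=3+0=3
L[3]='n': occ=0, LF[3]=C('n')+0=6+0=6
L[4]='p': occ=0, LF[4]=C('p')+0=9+0=9
L[5]='y': occ=0, LF[5]=C('y')+0=11+0=11
L[6]='o': occ=0, LF[6]=C('o')+0=7+0=7
L[7]='h': occ=0, LF[7]=C('h')+0=4+0=4
L[8]='l': occ=0, LF[8]=C('l')+0=5+0=5
L[9]='o': occ=1, LF[9]=C('o')+1=7+1=8
L[10]='$': occ=0, LF[10]=C('$')+0=0+0=0
L[11]='x': occ=0, LF[11]=C('x')+0=10+0=10

Answer: 1 2 3 6 9 11 7 4 5 8 0 10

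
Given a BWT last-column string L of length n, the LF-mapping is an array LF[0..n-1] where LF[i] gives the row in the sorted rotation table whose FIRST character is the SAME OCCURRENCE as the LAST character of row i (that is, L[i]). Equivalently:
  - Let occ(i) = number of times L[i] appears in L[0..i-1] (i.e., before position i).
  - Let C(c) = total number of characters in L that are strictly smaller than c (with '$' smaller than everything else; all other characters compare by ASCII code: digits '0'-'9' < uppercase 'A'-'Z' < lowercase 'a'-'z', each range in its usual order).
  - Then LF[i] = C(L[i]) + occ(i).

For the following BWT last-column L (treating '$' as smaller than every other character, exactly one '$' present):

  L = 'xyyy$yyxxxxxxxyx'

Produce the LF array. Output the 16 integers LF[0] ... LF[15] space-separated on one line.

Answer: 1 10 11 12 0 13 14 2 3 4 5 6 7 8 15 9

Derivation:
Char counts: '$':1, 'x':9, 'y':6
C (first-col start): C('$')=0, C('x')=1, C('y')=10
L[0]='x': occ=0, LF[0]=C('x')+0=1+0=1
L[1]='y': occ=0, LF[1]=C('y')+0=10+0=10
L[2]='y': occ=1, LF[2]=C('y')+1=10+1=11
L[3]='y': occ=2, LF[3]=C('y')+2=10+2=12
L[4]='$': occ=0, LF[4]=C('$')+0=0+0=0
L[5]='y': occ=3, LF[5]=C('y')+3=10+3=13
L[6]='y': occ=4, LF[6]=C('y')+4=10+4=14
L[7]='x': occ=1, LF[7]=C('x')+1=1+1=2
L[8]='x': occ=2, LF[8]=C('x')+2=1+2=3
L[9]='x': occ=3, LF[9]=C('x')+3=1+3=4
L[10]='x': occ=4, LF[10]=C('x')+4=1+4=5
L[11]='x': occ=5, LF[11]=C('x')+5=1+5=6
L[12]='x': occ=6, LF[12]=C('x')+6=1+6=7
L[13]='x': occ=7, LF[13]=C('x')+7=1+7=8
L[14]='y': occ=5, LF[14]=C('y')+5=10+5=15
L[15]='x': occ=8, LF[15]=C('x')+8=1+8=9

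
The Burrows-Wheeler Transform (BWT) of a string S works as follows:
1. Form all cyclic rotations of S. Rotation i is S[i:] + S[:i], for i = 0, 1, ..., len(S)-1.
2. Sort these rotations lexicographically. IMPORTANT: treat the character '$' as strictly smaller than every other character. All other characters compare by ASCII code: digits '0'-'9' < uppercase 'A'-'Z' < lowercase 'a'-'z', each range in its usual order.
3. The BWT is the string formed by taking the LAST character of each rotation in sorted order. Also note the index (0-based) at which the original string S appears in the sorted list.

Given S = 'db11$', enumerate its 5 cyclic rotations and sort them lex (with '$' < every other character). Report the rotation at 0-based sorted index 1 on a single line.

Answer: 1$db1

Derivation:
All 5 rotations (rotation i = S[i:]+S[:i]):
  rot[0] = db11$
  rot[1] = b11$d
  rot[2] = 11$db
  rot[3] = 1$db1
  rot[4] = $db11
Sorted (with $ < everything):
  sorted[0] = $db11
  sorted[1] = 1$db1
  sorted[2] = 11$db
  sorted[3] = b11$d
  sorted[4] = db11$
sorted[1] = 1$db1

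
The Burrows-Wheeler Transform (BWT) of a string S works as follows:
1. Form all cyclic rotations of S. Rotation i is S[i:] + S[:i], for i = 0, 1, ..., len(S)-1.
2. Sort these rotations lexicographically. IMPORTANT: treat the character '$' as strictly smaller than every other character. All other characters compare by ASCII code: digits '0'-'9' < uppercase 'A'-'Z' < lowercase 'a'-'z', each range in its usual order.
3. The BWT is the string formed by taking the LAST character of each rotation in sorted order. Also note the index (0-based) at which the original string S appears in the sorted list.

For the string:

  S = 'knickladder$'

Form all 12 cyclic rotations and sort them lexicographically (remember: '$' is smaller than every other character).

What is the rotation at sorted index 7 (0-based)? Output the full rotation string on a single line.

Answer: kladder$knic

Derivation:
All 12 rotations (rotation i = S[i:]+S[:i]):
  rot[0] = knickladder$
  rot[1] = nickladder$k
  rot[2] = ickladder$kn
  rot[3] = ckladder$kni
  rot[4] = kladder$knic
  rot[5] = ladder$knick
  rot[6] = adder$knickl
  rot[7] = dder$knickla
  rot[8] = der$knicklad
  rot[9] = er$knickladd
  rot[10] = r$knickladde
  rot[11] = $knickladder
Sorted (with $ < everything):
  sorted[0] = $knickladder
  sorted[1] = adder$knickl
  sorted[2] = ckladder$kni
  sorted[3] = dder$knickla
  sorted[4] = der$knicklad
  sorted[5] = er$knickladd
  sorted[6] = ickladder$kn
  sorted[7] = kladder$knic
  sorted[8] = knickladder$
  sorted[9] = ladder$knick
  sorted[10] = nickladder$k
  sorted[11] = r$knickladde
sorted[7] = kladder$knic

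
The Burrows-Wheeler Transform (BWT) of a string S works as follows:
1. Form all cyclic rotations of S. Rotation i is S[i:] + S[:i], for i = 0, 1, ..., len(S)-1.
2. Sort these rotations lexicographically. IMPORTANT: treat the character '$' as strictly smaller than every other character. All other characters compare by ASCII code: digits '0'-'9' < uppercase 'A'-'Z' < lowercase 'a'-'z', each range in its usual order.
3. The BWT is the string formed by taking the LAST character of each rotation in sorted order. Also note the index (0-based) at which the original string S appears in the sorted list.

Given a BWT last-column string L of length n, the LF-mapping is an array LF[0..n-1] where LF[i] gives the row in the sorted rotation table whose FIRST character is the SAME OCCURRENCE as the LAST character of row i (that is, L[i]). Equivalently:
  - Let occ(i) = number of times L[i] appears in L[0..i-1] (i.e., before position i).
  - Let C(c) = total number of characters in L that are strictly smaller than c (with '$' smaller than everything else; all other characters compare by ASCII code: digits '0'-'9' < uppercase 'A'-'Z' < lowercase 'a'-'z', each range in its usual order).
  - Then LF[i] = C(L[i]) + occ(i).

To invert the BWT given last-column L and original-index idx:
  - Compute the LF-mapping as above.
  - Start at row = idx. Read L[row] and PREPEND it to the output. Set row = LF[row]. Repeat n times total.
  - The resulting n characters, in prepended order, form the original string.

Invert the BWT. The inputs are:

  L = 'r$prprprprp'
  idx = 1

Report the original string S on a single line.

Answer: ppprprrrpr$

Derivation:
LF mapping: 6 0 1 7 2 8 3 9 4 10 5
Walk LF starting at row 1, prepending L[row]:
  step 1: row=1, L[1]='$', prepend. Next row=LF[1]=0
  step 2: row=0, L[0]='r', prepend. Next row=LF[0]=6
  step 3: row=6, L[6]='p', prepend. Next row=LF[6]=3
  step 4: row=3, L[3]='r', prepend. Next row=LF[3]=7
  step 5: row=7, L[7]='r', prepend. Next row=LF[7]=9
  step 6: row=9, L[9]='r', prepend. Next row=LF[9]=10
  step 7: row=10, L[10]='p', prepend. Next row=LF[10]=5
  step 8: row=5, L[5]='r', prepend. Next row=LF[5]=8
  step 9: row=8, L[8]='p', prepend. Next row=LF[8]=4
  step 10: row=4, L[4]='p', prepend. Next row=LF[4]=2
  step 11: row=2, L[2]='p', prepend. Next row=LF[2]=1
Reversed output: ppprprrrpr$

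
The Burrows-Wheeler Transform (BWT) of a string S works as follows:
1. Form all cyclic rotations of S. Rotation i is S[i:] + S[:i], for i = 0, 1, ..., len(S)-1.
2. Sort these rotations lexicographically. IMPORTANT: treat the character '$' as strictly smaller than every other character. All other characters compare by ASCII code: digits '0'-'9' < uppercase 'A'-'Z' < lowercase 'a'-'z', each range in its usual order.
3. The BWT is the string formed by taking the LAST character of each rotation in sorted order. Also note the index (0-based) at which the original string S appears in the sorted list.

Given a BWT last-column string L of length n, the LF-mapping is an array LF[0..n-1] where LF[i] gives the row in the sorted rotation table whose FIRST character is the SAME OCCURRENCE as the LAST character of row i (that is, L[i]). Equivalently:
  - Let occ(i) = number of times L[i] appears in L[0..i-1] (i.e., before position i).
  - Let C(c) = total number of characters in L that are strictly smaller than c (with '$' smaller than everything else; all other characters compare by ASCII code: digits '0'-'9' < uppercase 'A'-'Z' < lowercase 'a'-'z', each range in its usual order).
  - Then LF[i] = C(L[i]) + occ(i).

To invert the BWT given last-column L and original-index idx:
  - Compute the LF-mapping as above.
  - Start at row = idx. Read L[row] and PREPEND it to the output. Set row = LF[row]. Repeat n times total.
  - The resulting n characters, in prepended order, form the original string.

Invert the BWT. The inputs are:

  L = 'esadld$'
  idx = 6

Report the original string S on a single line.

LF mapping: 4 6 1 2 5 3 0
Walk LF starting at row 6, prepending L[row]:
  step 1: row=6, L[6]='$', prepend. Next row=LF[6]=0
  step 2: row=0, L[0]='e', prepend. Next row=LF[0]=4
  step 3: row=4, L[4]='l', prepend. Next row=LF[4]=5
  step 4: row=5, L[5]='d', prepend. Next row=LF[5]=3
  step 5: row=3, L[3]='d', prepend. Next row=LF[3]=2
  step 6: row=2, L[2]='a', prepend. Next row=LF[2]=1
  step 7: row=1, L[1]='s', prepend. Next row=LF[1]=6
Reversed output: saddle$

Answer: saddle$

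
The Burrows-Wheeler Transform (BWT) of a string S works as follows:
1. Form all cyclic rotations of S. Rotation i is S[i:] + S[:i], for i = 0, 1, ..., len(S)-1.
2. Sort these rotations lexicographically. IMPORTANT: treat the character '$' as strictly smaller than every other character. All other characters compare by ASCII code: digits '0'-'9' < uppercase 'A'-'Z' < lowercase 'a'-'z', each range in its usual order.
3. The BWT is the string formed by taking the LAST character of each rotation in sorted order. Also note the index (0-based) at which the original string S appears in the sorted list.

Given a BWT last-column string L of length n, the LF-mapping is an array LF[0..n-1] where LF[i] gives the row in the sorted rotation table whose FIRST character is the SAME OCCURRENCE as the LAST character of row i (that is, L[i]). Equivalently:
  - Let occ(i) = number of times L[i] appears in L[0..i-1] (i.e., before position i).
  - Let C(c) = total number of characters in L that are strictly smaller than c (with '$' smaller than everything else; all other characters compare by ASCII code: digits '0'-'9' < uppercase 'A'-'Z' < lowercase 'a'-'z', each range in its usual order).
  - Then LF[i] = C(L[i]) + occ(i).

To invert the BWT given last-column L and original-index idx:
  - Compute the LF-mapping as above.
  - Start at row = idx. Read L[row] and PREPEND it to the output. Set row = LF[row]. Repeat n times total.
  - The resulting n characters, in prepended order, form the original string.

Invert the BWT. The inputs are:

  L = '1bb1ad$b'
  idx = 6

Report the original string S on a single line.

LF mapping: 1 4 5 2 3 7 0 6
Walk LF starting at row 6, prepending L[row]:
  step 1: row=6, L[6]='$', prepend. Next row=LF[6]=0
  step 2: row=0, L[0]='1', prepend. Next row=LF[0]=1
  step 3: row=1, L[1]='b', prepend. Next row=LF[1]=4
  step 4: row=4, L[4]='a', prepend. Next row=LF[4]=3
  step 5: row=3, L[3]='1', prepend. Next row=LF[3]=2
  step 6: row=2, L[2]='b', prepend. Next row=LF[2]=5
  step 7: row=5, L[5]='d', prepend. Next row=LF[5]=7
  step 8: row=7, L[7]='b', prepend. Next row=LF[7]=6
Reversed output: bdb1ab1$

Answer: bdb1ab1$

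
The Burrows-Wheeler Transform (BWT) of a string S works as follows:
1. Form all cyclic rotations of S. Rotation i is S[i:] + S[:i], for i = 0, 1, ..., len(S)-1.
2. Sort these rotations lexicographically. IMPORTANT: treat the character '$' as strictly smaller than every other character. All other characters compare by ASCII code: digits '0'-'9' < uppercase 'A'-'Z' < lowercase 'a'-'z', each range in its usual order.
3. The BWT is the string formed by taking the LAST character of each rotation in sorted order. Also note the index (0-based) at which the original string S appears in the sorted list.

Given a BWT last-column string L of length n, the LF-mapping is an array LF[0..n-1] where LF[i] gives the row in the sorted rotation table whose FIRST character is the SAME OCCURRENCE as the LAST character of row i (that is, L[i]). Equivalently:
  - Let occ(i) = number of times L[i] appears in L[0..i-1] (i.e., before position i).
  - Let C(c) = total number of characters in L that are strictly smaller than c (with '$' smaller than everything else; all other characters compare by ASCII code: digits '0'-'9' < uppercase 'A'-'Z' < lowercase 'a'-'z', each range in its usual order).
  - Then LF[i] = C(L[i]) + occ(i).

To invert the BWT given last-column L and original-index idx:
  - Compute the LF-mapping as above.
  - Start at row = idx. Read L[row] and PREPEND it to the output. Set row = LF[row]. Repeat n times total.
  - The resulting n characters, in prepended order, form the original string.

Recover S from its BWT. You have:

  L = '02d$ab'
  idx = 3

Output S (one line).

LF mapping: 1 2 5 0 3 4
Walk LF starting at row 3, prepending L[row]:
  step 1: row=3, L[3]='$', prepend. Next row=LF[3]=0
  step 2: row=0, L[0]='0', prepend. Next row=LF[0]=1
  step 3: row=1, L[1]='2', prepend. Next row=LF[1]=2
  step 4: row=2, L[2]='d', prepend. Next row=LF[2]=5
  step 5: row=5, L[5]='b', prepend. Next row=LF[5]=4
  step 6: row=4, L[4]='a', prepend. Next row=LF[4]=3
Reversed output: abd20$

Answer: abd20$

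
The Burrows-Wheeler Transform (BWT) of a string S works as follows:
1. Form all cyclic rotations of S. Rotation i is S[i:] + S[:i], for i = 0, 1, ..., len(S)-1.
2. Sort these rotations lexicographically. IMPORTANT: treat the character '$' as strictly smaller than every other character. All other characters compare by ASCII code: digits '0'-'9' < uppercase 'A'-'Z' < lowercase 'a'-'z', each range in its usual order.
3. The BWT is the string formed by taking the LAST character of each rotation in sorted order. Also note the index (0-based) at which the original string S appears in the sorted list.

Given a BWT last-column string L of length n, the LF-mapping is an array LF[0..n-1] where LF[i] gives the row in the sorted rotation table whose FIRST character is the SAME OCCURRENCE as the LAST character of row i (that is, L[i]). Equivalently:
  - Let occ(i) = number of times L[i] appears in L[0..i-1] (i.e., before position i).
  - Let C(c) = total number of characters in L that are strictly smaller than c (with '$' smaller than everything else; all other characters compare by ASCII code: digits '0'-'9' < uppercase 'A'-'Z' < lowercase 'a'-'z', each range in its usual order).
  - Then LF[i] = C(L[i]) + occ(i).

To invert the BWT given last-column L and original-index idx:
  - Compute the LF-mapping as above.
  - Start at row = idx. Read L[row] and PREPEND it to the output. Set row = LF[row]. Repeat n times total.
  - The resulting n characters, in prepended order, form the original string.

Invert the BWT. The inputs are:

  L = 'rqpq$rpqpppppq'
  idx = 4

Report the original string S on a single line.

LF mapping: 12 8 1 9 0 13 2 10 3 4 5 6 7 11
Walk LF starting at row 4, prepending L[row]:
  step 1: row=4, L[4]='$', prepend. Next row=LF[4]=0
  step 2: row=0, L[0]='r', prepend. Next row=LF[0]=12
  step 3: row=12, L[12]='p', prepend. Next row=LF[12]=7
  step 4: row=7, L[7]='q', prepend. Next row=LF[7]=10
  step 5: row=10, L[10]='p', prepend. Next row=LF[10]=5
  step 6: row=5, L[5]='r', prepend. Next row=LF[5]=13
  step 7: row=13, L[13]='q', prepend. Next row=LF[13]=11
  step 8: row=11, L[11]='p', prepend. Next row=LF[11]=6
  step 9: row=6, L[6]='p', prepend. Next row=LF[6]=2
  step 10: row=2, L[2]='p', prepend. Next row=LF[2]=1
  step 11: row=1, L[1]='q', prepend. Next row=LF[1]=8
  step 12: row=8, L[8]='p', prepend. Next row=LF[8]=3
  step 13: row=3, L[3]='q', prepend. Next row=LF[3]=9
  step 14: row=9, L[9]='p', prepend. Next row=LF[9]=4
Reversed output: pqpqpppqrpqpr$

Answer: pqpqpppqrpqpr$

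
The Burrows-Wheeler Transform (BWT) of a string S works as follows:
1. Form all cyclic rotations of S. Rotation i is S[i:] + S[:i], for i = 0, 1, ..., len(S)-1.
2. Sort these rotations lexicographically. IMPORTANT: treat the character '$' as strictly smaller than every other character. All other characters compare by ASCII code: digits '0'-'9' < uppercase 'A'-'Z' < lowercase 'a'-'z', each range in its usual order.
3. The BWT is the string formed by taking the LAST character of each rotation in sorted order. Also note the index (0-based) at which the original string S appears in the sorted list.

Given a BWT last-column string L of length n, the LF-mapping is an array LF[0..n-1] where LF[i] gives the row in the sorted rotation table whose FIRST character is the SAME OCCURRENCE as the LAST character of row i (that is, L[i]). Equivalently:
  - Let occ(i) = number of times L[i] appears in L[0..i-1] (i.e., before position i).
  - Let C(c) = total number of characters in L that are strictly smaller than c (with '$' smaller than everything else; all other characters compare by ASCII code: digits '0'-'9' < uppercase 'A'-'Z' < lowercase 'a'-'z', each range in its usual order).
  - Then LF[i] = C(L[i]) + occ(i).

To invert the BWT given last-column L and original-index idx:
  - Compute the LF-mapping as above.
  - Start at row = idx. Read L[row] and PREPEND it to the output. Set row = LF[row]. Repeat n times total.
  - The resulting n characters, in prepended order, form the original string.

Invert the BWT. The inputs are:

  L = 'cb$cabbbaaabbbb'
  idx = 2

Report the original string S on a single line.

LF mapping: 13 5 0 14 1 6 7 8 2 3 4 9 10 11 12
Walk LF starting at row 2, prepending L[row]:
  step 1: row=2, L[2]='$', prepend. Next row=LF[2]=0
  step 2: row=0, L[0]='c', prepend. Next row=LF[0]=13
  step 3: row=13, L[13]='b', prepend. Next row=LF[13]=11
  step 4: row=11, L[11]='b', prepend. Next row=LF[11]=9
  step 5: row=9, L[9]='a', prepend. Next row=LF[9]=3
  step 6: row=3, L[3]='c', prepend. Next row=LF[3]=14
  step 7: row=14, L[14]='b', prepend. Next row=LF[14]=12
  step 8: row=12, L[12]='b', prepend. Next row=LF[12]=10
  step 9: row=10, L[10]='a', prepend. Next row=LF[10]=4
  step 10: row=4, L[4]='a', prepend. Next row=LF[4]=1
  step 11: row=1, L[1]='b', prepend. Next row=LF[1]=5
  step 12: row=5, L[5]='b', prepend. Next row=LF[5]=6
  step 13: row=6, L[6]='b', prepend. Next row=LF[6]=7
  step 14: row=7, L[7]='b', prepend. Next row=LF[7]=8
  step 15: row=8, L[8]='a', prepend. Next row=LF[8]=2
Reversed output: abbbbaabbcabbc$

Answer: abbbbaabbcabbc$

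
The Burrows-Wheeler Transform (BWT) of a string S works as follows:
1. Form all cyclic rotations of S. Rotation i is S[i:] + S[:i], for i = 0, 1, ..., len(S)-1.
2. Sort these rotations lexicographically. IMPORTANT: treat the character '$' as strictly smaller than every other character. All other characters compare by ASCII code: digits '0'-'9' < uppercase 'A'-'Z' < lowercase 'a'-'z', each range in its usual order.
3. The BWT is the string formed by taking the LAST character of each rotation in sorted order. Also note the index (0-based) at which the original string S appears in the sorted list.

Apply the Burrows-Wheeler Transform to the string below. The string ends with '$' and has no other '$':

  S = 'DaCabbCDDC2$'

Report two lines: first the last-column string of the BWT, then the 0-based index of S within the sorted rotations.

All 12 rotations (rotation i = S[i:]+S[:i]):
  rot[0] = DaCabbCDDC2$
  rot[1] = aCabbCDDC2$D
  rot[2] = CabbCDDC2$Da
  rot[3] = abbCDDC2$DaC
  rot[4] = bbCDDC2$DaCa
  rot[5] = bCDDC2$DaCab
  rot[6] = CDDC2$DaCabb
  rot[7] = DDC2$DaCabbC
  rot[8] = DC2$DaCabbCD
  rot[9] = C2$DaCabbCDD
  rot[10] = 2$DaCabbCDDC
  rot[11] = $DaCabbCDDC2
Sorted (with $ < everything):
  sorted[0] = $DaCabbCDDC2  (last char: '2')
  sorted[1] = 2$DaCabbCDDC  (last char: 'C')
  sorted[2] = C2$DaCabbCDD  (last char: 'D')
  sorted[3] = CDDC2$DaCabb  (last char: 'b')
  sorted[4] = CabbCDDC2$Da  (last char: 'a')
  sorted[5] = DC2$DaCabbCD  (last char: 'D')
  sorted[6] = DDC2$DaCabbC  (last char: 'C')
  sorted[7] = DaCabbCDDC2$  (last char: '$')
  sorted[8] = aCabbCDDC2$D  (last char: 'D')
  sorted[9] = abbCDDC2$DaC  (last char: 'C')
  sorted[10] = bCDDC2$DaCab  (last char: 'b')
  sorted[11] = bbCDDC2$DaCa  (last char: 'a')
Last column: 2CDbaDC$DCba
Original string S is at sorted index 7

Answer: 2CDbaDC$DCba
7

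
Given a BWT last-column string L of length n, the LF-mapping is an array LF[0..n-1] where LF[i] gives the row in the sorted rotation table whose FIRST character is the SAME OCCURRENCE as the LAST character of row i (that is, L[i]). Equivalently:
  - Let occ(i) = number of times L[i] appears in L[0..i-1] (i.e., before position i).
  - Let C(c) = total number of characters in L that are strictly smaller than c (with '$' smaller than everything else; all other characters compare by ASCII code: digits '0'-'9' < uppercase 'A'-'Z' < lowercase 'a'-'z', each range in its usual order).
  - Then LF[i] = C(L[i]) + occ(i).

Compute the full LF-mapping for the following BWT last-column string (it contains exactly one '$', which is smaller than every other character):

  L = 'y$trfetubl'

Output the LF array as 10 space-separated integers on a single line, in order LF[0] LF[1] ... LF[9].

Answer: 9 0 6 5 3 2 7 8 1 4

Derivation:
Char counts: '$':1, 'b':1, 'e':1, 'f':1, 'l':1, 'r':1, 't':2, 'u':1, 'y':1
C (first-col start): C('$')=0, C('b')=1, C('e')=2, C('f')=3, C('l')=4, C('r')=5, C('t')=6, C('u')=8, C('y')=9
L[0]='y': occ=0, LF[0]=C('y')+0=9+0=9
L[1]='$': occ=0, LF[1]=C('$')+0=0+0=0
L[2]='t': occ=0, LF[2]=C('t')+0=6+0=6
L[3]='r': occ=0, LF[3]=C('r')+0=5+0=5
L[4]='f': occ=0, LF[4]=C('f')+0=3+0=3
L[5]='e': occ=0, LF[5]=C('e')+0=2+0=2
L[6]='t': occ=1, LF[6]=C('t')+1=6+1=7
L[7]='u': occ=0, LF[7]=C('u')+0=8+0=8
L[8]='b': occ=0, LF[8]=C('b')+0=1+0=1
L[9]='l': occ=0, LF[9]=C('l')+0=4+0=4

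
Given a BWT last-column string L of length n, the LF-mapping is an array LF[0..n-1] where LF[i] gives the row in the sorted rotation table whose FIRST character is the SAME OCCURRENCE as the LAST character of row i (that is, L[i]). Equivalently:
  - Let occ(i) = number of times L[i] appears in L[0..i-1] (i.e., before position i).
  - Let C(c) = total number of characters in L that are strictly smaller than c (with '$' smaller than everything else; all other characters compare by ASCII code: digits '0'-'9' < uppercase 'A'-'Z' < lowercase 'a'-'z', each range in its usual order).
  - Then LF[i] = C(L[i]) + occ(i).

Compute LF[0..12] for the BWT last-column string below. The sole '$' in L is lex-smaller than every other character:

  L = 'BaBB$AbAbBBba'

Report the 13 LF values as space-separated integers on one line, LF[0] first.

Char counts: '$':1, 'A':2, 'B':5, 'a':2, 'b':3
C (first-col start): C('$')=0, C('A')=1, C('B')=3, C('a')=8, C('b')=10
L[0]='B': occ=0, LF[0]=C('B')+0=3+0=3
L[1]='a': occ=0, LF[1]=C('a')+0=8+0=8
L[2]='B': occ=1, LF[2]=C('B')+1=3+1=4
L[3]='B': occ=2, LF[3]=C('B')+2=3+2=5
L[4]='$': occ=0, LF[4]=C('$')+0=0+0=0
L[5]='A': occ=0, LF[5]=C('A')+0=1+0=1
L[6]='b': occ=0, LF[6]=C('b')+0=10+0=10
L[7]='A': occ=1, LF[7]=C('A')+1=1+1=2
L[8]='b': occ=1, LF[8]=C('b')+1=10+1=11
L[9]='B': occ=3, LF[9]=C('B')+3=3+3=6
L[10]='B': occ=4, LF[10]=C('B')+4=3+4=7
L[11]='b': occ=2, LF[11]=C('b')+2=10+2=12
L[12]='a': occ=1, LF[12]=C('a')+1=8+1=9

Answer: 3 8 4 5 0 1 10 2 11 6 7 12 9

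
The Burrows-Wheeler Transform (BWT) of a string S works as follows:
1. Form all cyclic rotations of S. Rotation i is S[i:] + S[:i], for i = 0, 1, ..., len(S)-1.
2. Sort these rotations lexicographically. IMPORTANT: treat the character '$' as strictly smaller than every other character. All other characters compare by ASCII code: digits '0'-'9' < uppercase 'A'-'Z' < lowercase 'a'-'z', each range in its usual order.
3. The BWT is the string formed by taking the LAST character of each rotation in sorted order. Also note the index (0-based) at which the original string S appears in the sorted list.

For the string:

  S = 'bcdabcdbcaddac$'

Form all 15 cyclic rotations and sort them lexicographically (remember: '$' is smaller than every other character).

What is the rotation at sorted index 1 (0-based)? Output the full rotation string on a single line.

Answer: abcdbcaddac$bcd

Derivation:
All 15 rotations (rotation i = S[i:]+S[:i]):
  rot[0] = bcdabcdbcaddac$
  rot[1] = cdabcdbcaddac$b
  rot[2] = dabcdbcaddac$bc
  rot[3] = abcdbcaddac$bcd
  rot[4] = bcdbcaddac$bcda
  rot[5] = cdbcaddac$bcdab
  rot[6] = dbcaddac$bcdabc
  rot[7] = bcaddac$bcdabcd
  rot[8] = caddac$bcdabcdb
  rot[9] = addac$bcdabcdbc
  rot[10] = ddac$bcdabcdbca
  rot[11] = dac$bcdabcdbcad
  rot[12] = ac$bcdabcdbcadd
  rot[13] = c$bcdabcdbcadda
  rot[14] = $bcdabcdbcaddac
Sorted (with $ < everything):
  sorted[0] = $bcdabcdbcaddac
  sorted[1] = abcdbcaddac$bcd
  sorted[2] = ac$bcdabcdbcadd
  sorted[3] = addac$bcdabcdbc
  sorted[4] = bcaddac$bcdabcd
  sorted[5] = bcdabcdbcaddac$
  sorted[6] = bcdbcaddac$bcda
  sorted[7] = c$bcdabcdbcadda
  sorted[8] = caddac$bcdabcdb
  sorted[9] = cdabcdbcaddac$b
  sorted[10] = cdbcaddac$bcdab
  sorted[11] = dabcdbcaddac$bc
  sorted[12] = dac$bcdabcdbcad
  sorted[13] = dbcaddac$bcdabc
  sorted[14] = ddac$bcdabcdbca
sorted[1] = abcdbcaddac$bcd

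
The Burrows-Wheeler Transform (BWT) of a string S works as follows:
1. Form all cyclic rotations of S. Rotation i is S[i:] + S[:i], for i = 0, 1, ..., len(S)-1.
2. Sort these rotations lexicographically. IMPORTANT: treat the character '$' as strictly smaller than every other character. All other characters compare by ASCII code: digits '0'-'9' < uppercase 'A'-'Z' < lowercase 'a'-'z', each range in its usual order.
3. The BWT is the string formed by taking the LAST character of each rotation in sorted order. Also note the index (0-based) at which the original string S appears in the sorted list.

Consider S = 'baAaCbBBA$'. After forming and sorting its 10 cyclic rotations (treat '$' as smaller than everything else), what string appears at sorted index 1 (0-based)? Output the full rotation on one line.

All 10 rotations (rotation i = S[i:]+S[:i]):
  rot[0] = baAaCbBBA$
  rot[1] = aAaCbBBA$b
  rot[2] = AaCbBBA$ba
  rot[3] = aCbBBA$baA
  rot[4] = CbBBA$baAa
  rot[5] = bBBA$baAaC
  rot[6] = BBA$baAaCb
  rot[7] = BA$baAaCbB
  rot[8] = A$baAaCbBB
  rot[9] = $baAaCbBBA
Sorted (with $ < everything):
  sorted[0] = $baAaCbBBA
  sorted[1] = A$baAaCbBB
  sorted[2] = AaCbBBA$ba
  sorted[3] = BA$baAaCbB
  sorted[4] = BBA$baAaCb
  sorted[5] = CbBBA$baAa
  sorted[6] = aAaCbBBA$b
  sorted[7] = aCbBBA$baA
  sorted[8] = bBBA$baAaC
  sorted[9] = baAaCbBBA$
sorted[1] = A$baAaCbBB

Answer: A$baAaCbBB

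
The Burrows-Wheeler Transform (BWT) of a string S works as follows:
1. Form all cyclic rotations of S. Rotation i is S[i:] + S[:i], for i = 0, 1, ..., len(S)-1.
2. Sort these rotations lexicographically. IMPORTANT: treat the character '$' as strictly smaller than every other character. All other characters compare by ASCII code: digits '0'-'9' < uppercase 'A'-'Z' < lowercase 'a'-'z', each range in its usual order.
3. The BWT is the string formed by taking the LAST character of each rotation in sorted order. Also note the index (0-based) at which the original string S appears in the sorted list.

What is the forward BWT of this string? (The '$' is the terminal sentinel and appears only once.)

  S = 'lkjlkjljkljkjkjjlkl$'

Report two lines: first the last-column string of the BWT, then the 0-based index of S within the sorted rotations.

Answer: lkkllkkjjjllljkkjj$j
18

Derivation:
All 20 rotations (rotation i = S[i:]+S[:i]):
  rot[0] = lkjlkjljkljkjkjjlkl$
  rot[1] = kjlkjljkljkjkjjlkl$l
  rot[2] = jlkjljkljkjkjjlkl$lk
  rot[3] = lkjljkljkjkjjlkl$lkj
  rot[4] = kjljkljkjkjjlkl$lkjl
  rot[5] = jljkljkjkjjlkl$lkjlk
  rot[6] = ljkljkjkjjlkl$lkjlkj
  rot[7] = jkljkjkjjlkl$lkjlkjl
  rot[8] = kljkjkjjlkl$lkjlkjlj
  rot[9] = ljkjkjjlkl$lkjlkjljk
  rot[10] = jkjkjjlkl$lkjlkjljkl
  rot[11] = kjkjjlkl$lkjlkjljklj
  rot[12] = jkjjlkl$lkjlkjljkljk
  rot[13] = kjjlkl$lkjlkjljkljkj
  rot[14] = jjlkl$lkjlkjljkljkjk
  rot[15] = jlkl$lkjlkjljkljkjkj
  rot[16] = lkl$lkjlkjljkljkjkjj
  rot[17] = kl$lkjlkjljkljkjkjjl
  rot[18] = l$lkjlkjljkljkjkjjlk
  rot[19] = $lkjlkjljkljkjkjjlkl
Sorted (with $ < everything):
  sorted[0] = $lkjlkjljkljkjkjjlkl  (last char: 'l')
  sorted[1] = jjlkl$lkjlkjljkljkjk  (last char: 'k')
  sorted[2] = jkjjlkl$lkjlkjljkljk  (last char: 'k')
  sorted[3] = jkjkjjlkl$lkjlkjljkl  (last char: 'l')
  sorted[4] = jkljkjkjjlkl$lkjlkjl  (last char: 'l')
  sorted[5] = jljkljkjkjjlkl$lkjlk  (last char: 'k')
  sorted[6] = jlkjljkljkjkjjlkl$lk  (last char: 'k')
  sorted[7] = jlkl$lkjlkjljkljkjkj  (last char: 'j')
  sorted[8] = kjjlkl$lkjlkjljkljkj  (last char: 'j')
  sorted[9] = kjkjjlkl$lkjlkjljklj  (last char: 'j')
  sorted[10] = kjljkljkjkjjlkl$lkjl  (last char: 'l')
  sorted[11] = kjlkjljkljkjkjjlkl$l  (last char: 'l')
  sorted[12] = kl$lkjlkjljkljkjkjjl  (last char: 'l')
  sorted[13] = kljkjkjjlkl$lkjlkjlj  (last char: 'j')
  sorted[14] = l$lkjlkjljkljkjkjjlk  (last char: 'k')
  sorted[15] = ljkjkjjlkl$lkjlkjljk  (last char: 'k')
  sorted[16] = ljkljkjkjjlkl$lkjlkj  (last char: 'j')
  sorted[17] = lkjljkljkjkjjlkl$lkj  (last char: 'j')
  sorted[18] = lkjlkjljkljkjkjjlkl$  (last char: '$')
  sorted[19] = lkl$lkjlkjljkljkjkjj  (last char: 'j')
Last column: lkkllkkjjjllljkkjj$j
Original string S is at sorted index 18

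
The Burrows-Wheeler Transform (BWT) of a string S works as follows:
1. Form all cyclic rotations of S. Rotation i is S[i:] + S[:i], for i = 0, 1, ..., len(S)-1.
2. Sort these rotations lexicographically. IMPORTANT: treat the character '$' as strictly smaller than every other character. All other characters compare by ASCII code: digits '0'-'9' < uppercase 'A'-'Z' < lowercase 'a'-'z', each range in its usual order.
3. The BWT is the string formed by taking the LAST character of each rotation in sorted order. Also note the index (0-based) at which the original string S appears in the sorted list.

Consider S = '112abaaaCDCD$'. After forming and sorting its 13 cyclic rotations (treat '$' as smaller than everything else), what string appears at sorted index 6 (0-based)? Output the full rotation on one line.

All 13 rotations (rotation i = S[i:]+S[:i]):
  rot[0] = 112abaaaCDCD$
  rot[1] = 12abaaaCDCD$1
  rot[2] = 2abaaaCDCD$11
  rot[3] = abaaaCDCD$112
  rot[4] = baaaCDCD$112a
  rot[5] = aaaCDCD$112ab
  rot[6] = aaCDCD$112aba
  rot[7] = aCDCD$112abaa
  rot[8] = CDCD$112abaaa
  rot[9] = DCD$112abaaaC
  rot[10] = CD$112abaaaCD
  rot[11] = D$112abaaaCDC
  rot[12] = $112abaaaCDCD
Sorted (with $ < everything):
  sorted[0] = $112abaaaCDCD
  sorted[1] = 112abaaaCDCD$
  sorted[2] = 12abaaaCDCD$1
  sorted[3] = 2abaaaCDCD$11
  sorted[4] = CD$112abaaaCD
  sorted[5] = CDCD$112abaaa
  sorted[6] = D$112abaaaCDC
  sorted[7] = DCD$112abaaaC
  sorted[8] = aCDCD$112abaa
  sorted[9] = aaCDCD$112aba
  sorted[10] = aaaCDCD$112ab
  sorted[11] = abaaaCDCD$112
  sorted[12] = baaaCDCD$112a
sorted[6] = D$112abaaaCDC

Answer: D$112abaaaCDC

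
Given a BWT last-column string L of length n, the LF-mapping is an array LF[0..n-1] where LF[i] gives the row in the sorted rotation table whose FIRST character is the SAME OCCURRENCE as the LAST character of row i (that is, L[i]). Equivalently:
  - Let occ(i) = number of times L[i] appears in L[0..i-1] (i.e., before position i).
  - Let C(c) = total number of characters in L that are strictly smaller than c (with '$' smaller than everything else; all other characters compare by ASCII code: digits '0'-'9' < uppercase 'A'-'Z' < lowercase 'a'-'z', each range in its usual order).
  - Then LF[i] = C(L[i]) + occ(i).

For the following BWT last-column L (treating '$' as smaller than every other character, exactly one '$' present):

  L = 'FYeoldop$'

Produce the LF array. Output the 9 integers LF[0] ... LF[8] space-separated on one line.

Char counts: '$':1, 'F':1, 'Y':1, 'd':1, 'e':1, 'l':1, 'o':2, 'p':1
C (first-col start): C('$')=0, C('F')=1, C('Y')=2, C('d')=3, C('e')=4, C('l')=5, C('o')=6, C('p')=8
L[0]='F': occ=0, LF[0]=C('F')+0=1+0=1
L[1]='Y': occ=0, LF[1]=C('Y')+0=2+0=2
L[2]='e': occ=0, LF[2]=C('e')+0=4+0=4
L[3]='o': occ=0, LF[3]=C('o')+0=6+0=6
L[4]='l': occ=0, LF[4]=C('l')+0=5+0=5
L[5]='d': occ=0, LF[5]=C('d')+0=3+0=3
L[6]='o': occ=1, LF[6]=C('o')+1=6+1=7
L[7]='p': occ=0, LF[7]=C('p')+0=8+0=8
L[8]='$': occ=0, LF[8]=C('$')+0=0+0=0

Answer: 1 2 4 6 5 3 7 8 0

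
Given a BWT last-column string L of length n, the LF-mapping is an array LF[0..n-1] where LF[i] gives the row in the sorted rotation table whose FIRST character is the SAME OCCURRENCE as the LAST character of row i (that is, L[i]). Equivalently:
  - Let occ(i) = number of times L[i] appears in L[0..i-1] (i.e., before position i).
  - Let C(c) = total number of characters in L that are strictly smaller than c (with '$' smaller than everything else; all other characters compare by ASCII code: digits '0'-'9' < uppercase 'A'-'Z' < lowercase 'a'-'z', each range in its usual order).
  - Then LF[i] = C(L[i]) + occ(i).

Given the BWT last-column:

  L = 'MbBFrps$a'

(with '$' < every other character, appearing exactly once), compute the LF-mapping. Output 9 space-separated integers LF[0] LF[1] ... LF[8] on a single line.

Answer: 3 5 1 2 7 6 8 0 4

Derivation:
Char counts: '$':1, 'B':1, 'F':1, 'M':1, 'a':1, 'b':1, 'p':1, 'r':1, 's':1
C (first-col start): C('$')=0, C('B')=1, C('F')=2, C('M')=3, C('a')=4, C('b')=5, C('p')=6, C('r')=7, C('s')=8
L[0]='M': occ=0, LF[0]=C('M')+0=3+0=3
L[1]='b': occ=0, LF[1]=C('b')+0=5+0=5
L[2]='B': occ=0, LF[2]=C('B')+0=1+0=1
L[3]='F': occ=0, LF[3]=C('F')+0=2+0=2
L[4]='r': occ=0, LF[4]=C('r')+0=7+0=7
L[5]='p': occ=0, LF[5]=C('p')+0=6+0=6
L[6]='s': occ=0, LF[6]=C('s')+0=8+0=8
L[7]='$': occ=0, LF[7]=C('$')+0=0+0=0
L[8]='a': occ=0, LF[8]=C('a')+0=4+0=4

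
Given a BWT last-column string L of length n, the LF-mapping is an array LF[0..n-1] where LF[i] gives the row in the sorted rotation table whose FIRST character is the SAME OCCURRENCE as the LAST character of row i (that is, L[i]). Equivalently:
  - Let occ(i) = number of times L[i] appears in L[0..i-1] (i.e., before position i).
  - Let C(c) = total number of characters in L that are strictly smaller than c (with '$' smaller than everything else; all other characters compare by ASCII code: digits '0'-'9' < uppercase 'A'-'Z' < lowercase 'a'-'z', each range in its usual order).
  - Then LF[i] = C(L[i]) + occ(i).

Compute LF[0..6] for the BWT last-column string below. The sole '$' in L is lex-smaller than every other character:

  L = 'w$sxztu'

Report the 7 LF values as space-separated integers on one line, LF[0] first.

Char counts: '$':1, 's':1, 't':1, 'u':1, 'w':1, 'x':1, 'z':1
C (first-col start): C('$')=0, C('s')=1, C('t')=2, C('u')=3, C('w')=4, C('x')=5, C('z')=6
L[0]='w': occ=0, LF[0]=C('w')+0=4+0=4
L[1]='$': occ=0, LF[1]=C('$')+0=0+0=0
L[2]='s': occ=0, LF[2]=C('s')+0=1+0=1
L[3]='x': occ=0, LF[3]=C('x')+0=5+0=5
L[4]='z': occ=0, LF[4]=C('z')+0=6+0=6
L[5]='t': occ=0, LF[5]=C('t')+0=2+0=2
L[6]='u': occ=0, LF[6]=C('u')+0=3+0=3

Answer: 4 0 1 5 6 2 3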